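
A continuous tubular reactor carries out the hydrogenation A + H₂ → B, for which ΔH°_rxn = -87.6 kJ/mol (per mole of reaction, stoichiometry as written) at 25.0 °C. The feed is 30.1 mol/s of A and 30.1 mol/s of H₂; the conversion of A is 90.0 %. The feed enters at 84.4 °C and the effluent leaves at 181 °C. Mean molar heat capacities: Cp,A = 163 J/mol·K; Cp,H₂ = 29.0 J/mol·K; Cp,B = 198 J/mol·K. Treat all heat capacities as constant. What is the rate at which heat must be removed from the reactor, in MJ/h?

Q_out = 6440 MJ/h

Extent of reaction ξ = 0.900 × 30.1 = 27.09 mol/s
Reaction term: ξ·ΔH°_rxn = 27.09 × -87.6 = -2373.1 kJ/s
Sensible, feed 84.4→25 °C: -343.28 kJ/s
Outlet flows (mol/s): A 3.01, H₂ 3.01, B 27.09
Sensible, products 25→181 °C: 926.91 kJ/s
Q = ΔH = -1789.5 kJ/s = -1789.5 kW
Heat removed = 6442 MJ/h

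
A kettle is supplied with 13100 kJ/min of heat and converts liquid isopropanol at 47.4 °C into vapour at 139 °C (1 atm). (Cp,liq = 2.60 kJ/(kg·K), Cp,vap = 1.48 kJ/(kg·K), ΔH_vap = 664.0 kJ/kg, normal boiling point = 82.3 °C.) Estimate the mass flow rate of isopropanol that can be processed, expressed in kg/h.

Δh = 2.60×(82.3−47.4) + 664.0 + 1.48×(139−82.3) = 838.66 kJ/kg
Q = 13100 kJ/min = 218.33 kJ/s = 786000 kJ/h
ṁ = Q/Δh = 786000 / 838.66 = 937.21 kg/h

ṁ = 937 kg/h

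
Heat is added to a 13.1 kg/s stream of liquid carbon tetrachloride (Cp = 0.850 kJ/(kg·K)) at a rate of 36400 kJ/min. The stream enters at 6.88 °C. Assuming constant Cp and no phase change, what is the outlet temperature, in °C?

T_out = 61.4 °C

Q = 36400 kJ/min = 606.67 kJ/s
ΔT = Q/(ṁ·Cp) = 606.67/(13.1×0.850) = 54.483 K
T_out = 6.88 + 54.483 = 61.363 °C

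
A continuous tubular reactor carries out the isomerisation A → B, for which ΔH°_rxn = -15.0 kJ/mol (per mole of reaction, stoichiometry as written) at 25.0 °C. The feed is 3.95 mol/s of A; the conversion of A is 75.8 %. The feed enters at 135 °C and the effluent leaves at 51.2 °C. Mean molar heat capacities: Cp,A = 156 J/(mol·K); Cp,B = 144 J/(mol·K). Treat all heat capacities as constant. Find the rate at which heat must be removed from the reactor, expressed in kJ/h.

Extent of reaction ξ = 0.758 × 3.95 = 2.9941 mol/s
Reaction term: ξ·ΔH°_rxn = 2.9941 × -15.0 = -44.911 kJ/s
Sensible, feed 135→25 °C: -67.782 kJ/s
Outlet flows (mol/s): A 0.9559, B 2.9941
Sensible, products 25→51.2 °C: 15.203 kJ/s
Q = ΔH = -97.49 kJ/s = -97.49 kW
Heat removed = 350970 kJ/h

Q_out = 351000 kJ/h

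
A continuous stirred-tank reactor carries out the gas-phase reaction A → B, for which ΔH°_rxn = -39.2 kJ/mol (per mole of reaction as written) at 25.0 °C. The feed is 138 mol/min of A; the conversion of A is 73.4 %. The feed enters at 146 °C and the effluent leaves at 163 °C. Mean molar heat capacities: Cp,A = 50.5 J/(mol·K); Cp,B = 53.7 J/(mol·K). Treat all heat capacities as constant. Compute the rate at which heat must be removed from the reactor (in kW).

Q_out = 63.5 kW

Extent of reaction ξ = 0.734 × 138 = 101.29 mol/min
Reaction term: ξ·ΔH°_rxn = 101.29 × -39.2 = -3970.6 kJ/min
Sensible, feed 146→25 °C: -843.25 kJ/min
Outlet flows (mol/min): A 36.708, B 101.29
Sensible, products 25→163 °C: 1006.5 kJ/min
Q = ΔH = -3807.4 kJ/min = -63.457 kW
Heat removed = 63.457 kW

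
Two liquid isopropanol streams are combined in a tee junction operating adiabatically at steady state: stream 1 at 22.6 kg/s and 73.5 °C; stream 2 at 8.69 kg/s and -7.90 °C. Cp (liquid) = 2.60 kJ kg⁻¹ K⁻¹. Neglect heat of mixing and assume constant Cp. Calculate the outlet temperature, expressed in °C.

T_out = 50.9 °C

No heat crosses the boundary, so H_out = H_in.
T_out = Σ ṁᵢCp,ᵢTᵢ / Σ ṁᵢCp,ᵢ
      = 4140.4 / 81.354 = 50.893 °C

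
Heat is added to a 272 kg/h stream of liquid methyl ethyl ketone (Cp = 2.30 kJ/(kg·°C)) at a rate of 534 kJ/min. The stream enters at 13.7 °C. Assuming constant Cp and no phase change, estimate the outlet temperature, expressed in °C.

Q = 534 kJ/min = 32040 kJ/h
ΔT = Q/(ṁ·Cp) = 32040/(272×2.30) = 51.215 K
T_out = 13.7 + 51.215 = 64.915 °C

T_out = 64.9 °C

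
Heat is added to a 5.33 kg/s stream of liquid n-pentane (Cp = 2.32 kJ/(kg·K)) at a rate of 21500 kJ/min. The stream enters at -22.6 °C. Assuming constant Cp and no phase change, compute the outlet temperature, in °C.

T_out = 6.38 °C

Q = 21500 kJ/min = 358.33 kJ/s
ΔT = Q/(ṁ·Cp) = 358.33/(5.33×2.32) = 28.978 K
T_out = -22.6 + 28.978 = 6.3782 °C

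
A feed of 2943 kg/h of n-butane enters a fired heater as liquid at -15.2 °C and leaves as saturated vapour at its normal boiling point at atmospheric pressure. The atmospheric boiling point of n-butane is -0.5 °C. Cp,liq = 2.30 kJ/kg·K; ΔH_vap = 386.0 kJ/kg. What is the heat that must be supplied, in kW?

liquid -15.2→-0.5 °C: 33.81 kJ/kg
vaporisation at -0.5 °C: 386 kJ/kg
Δh = 33.81 + 386 = 419.81 kJ/kg
Q = ṁ·Δh = 2943 kg/h × 419.81 kJ/kg = 1.2355e+06 kJ/h
|Q| = 343.19 kW

Q = 343 kW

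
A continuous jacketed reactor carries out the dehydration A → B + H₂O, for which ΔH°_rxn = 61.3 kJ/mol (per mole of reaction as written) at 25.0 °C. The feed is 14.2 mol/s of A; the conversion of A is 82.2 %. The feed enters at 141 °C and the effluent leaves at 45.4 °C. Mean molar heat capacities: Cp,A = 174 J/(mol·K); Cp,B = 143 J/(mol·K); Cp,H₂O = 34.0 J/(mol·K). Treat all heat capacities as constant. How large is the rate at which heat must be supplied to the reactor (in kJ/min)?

Q_in = 28800 kJ/min

Extent of reaction ξ = 0.822 × 14.2 = 11.672 mol/s
Reaction term: ξ·ΔH°_rxn = 11.672 × 61.3 = 715.52 kJ/s
Sensible, feed 141→25 °C: -286.61 kJ/s
Outlet flows (mol/s): A 2.5276, B 11.672, H₂O 11.672
Sensible, products 25→45.4 °C: 51.119 kJ/s
Q = ΔH = 480.02 kJ/s = 480.02 kW
Heat supplied = 28801 kJ/min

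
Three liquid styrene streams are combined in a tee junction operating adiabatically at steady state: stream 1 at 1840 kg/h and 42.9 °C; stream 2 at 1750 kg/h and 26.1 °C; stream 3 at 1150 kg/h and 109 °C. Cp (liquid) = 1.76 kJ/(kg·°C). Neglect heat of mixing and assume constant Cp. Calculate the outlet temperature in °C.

Energy balance with Q = 0: Σ ṁᵢCp,ᵢ(T_out − Tᵢ) = 0
Σ ṁᵢCp,ᵢTᵢ = 1840×1.76×42.9 + 1750×1.76×26.1 + 1150×1.76×109 = 439930
Σ ṁᵢCp,ᵢ = 1840×1.76 + 1750×1.76 + 1150×1.76 = 8342.4
T_out = 439930 / 8342.4 = 52.734 °C

T_out = 52.7 °C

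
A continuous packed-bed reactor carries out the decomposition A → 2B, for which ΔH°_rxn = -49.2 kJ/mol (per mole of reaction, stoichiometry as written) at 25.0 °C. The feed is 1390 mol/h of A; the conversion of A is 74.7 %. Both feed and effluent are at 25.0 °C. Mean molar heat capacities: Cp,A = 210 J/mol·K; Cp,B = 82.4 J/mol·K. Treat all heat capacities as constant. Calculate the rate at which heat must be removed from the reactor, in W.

Extent of reaction ξ = 0.747 × 1390 = 1038.3 mol/h
Reaction term: ξ·ΔH°_rxn = 1038.3 × -49.2 = -51086 kJ/h
Q = ΔH = -51086 kJ/h = -14.191 kW
Heat removed = 14191 W

Q_out = 14200 W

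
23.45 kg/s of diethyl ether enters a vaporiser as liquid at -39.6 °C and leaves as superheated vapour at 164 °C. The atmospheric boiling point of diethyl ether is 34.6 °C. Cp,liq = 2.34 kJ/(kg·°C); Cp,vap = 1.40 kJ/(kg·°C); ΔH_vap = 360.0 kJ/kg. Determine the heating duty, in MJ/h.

Q = 60300 MJ/h

liquid -39.6→34.6 °C: 173.63 kJ/kg
vaporisation at 34.6 °C: 360 kJ/kg
vapour 34.6→164 °C: 181.16 kJ/kg
Δh = 173.63 + 360 + 181.16 = 714.79 kJ/kg
Q = ṁ·Δh = 23.45 kg/s × 714.79 kJ/kg = 16762 kJ/s
|Q| = 16762 kW = 60342 MJ/h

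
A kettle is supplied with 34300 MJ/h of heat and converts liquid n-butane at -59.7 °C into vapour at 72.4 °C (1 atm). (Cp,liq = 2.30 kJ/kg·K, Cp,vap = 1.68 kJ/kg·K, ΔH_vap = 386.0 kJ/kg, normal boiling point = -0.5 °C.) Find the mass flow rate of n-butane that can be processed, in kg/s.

ṁ = 14.8 kg/s

Δh = 2.30×(-0.5−-59.7) + 386.0 + 1.68×(72.4−-0.5) = 644.63 kJ/kg
Q = 34300 MJ/h = 9527.8 kJ/s = 9527.8 kJ/s
ṁ = Q/Δh = 9527.8 / 644.63 = 14.78 kg/s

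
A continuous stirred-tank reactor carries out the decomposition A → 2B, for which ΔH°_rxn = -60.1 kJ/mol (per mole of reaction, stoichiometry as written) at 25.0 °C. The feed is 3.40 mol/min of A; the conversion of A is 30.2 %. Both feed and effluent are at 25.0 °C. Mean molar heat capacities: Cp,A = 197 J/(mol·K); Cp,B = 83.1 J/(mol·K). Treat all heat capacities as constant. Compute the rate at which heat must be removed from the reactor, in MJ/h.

Q_out = 3.70 MJ/h

Extent of reaction ξ = 0.302 × 3.40 = 1.0268 mol/min
Reaction term: ξ·ΔH°_rxn = 1.0268 × -60.1 = -61.711 kJ/min
Q = ΔH = -61.711 kJ/min = -1.0285 kW
Heat removed = 3.7026 MJ/h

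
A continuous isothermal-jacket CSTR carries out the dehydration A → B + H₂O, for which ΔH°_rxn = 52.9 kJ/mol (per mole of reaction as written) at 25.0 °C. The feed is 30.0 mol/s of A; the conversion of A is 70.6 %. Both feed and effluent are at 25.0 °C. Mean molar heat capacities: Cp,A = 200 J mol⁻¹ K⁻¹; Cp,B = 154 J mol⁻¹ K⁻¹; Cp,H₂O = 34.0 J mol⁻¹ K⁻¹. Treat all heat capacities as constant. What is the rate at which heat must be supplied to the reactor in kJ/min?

Extent of reaction ξ = 0.706 × 30.0 = 21.18 mol/s
Reaction term: ξ·ΔH°_rxn = 21.18 × 52.9 = 1120.4 kJ/s
Q = ΔH = 1120.4 kJ/s = 1120.4 kW
Heat supplied = 67225 kJ/min

Q_in = 67200 kJ/min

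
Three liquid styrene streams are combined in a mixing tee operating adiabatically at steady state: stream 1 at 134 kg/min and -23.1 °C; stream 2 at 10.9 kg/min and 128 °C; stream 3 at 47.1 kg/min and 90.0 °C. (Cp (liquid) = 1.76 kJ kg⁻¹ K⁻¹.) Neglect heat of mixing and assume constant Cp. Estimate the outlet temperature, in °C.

Adiabatic, steady state ⇒ Σ ṁᵢCp,ᵢ(T_out − Tᵢ) = 0
Σ ṁᵢCp,ᵢTᵢ = 134×1.76×-23.1 + 10.9×1.76×128 + 47.1×1.76×90.0 = 4468.3
Σ ṁᵢCp,ᵢ = 134×1.76 + 10.9×1.76 + 47.1×1.76 = 337.92
T_out = 4468.3 / 337.92 = 13.223 °C

T_out = 13.2 °C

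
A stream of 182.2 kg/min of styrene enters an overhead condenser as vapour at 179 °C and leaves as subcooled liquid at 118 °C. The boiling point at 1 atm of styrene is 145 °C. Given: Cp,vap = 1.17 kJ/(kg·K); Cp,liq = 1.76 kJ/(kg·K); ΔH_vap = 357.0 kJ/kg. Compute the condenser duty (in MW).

vapour 179→145 °C: -39.78 kJ/kg
condensation at 145 °C: -357 kJ/kg
liquid 145→118 °C: -47.52 kJ/kg
Δh = -39.78 + -357 + -47.52 = -444.3 kJ/kg
Q = ṁ·Δh = 182.2 kg/min × -444.3 kJ/kg = -80951 kJ/min
|Q| = 1349.2 kW = 1.3492 MW

Q_c = 1.35 MW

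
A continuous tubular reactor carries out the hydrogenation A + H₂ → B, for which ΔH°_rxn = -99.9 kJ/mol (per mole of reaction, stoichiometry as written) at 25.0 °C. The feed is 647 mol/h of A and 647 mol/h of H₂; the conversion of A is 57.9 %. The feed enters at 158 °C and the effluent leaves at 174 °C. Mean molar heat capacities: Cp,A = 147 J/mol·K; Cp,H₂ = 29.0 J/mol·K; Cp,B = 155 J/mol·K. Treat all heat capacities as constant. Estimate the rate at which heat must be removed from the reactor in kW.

Extent of reaction ξ = 0.579 × 647 = 374.61 mol/h
Reaction term: ξ·ΔH°_rxn = 374.61 × -99.9 = -37424 kJ/h
Sensible, feed 158→25 °C: -15145 kJ/h
Outlet flows (mol/h): A 272.39, H₂ 272.39, B 374.61
Sensible, products 25→174 °C: 15795 kJ/h
Q = ΔH = -36774 kJ/h = -10.215 kW
Heat removed = 10.215 kW

Q_out = 10.2 kW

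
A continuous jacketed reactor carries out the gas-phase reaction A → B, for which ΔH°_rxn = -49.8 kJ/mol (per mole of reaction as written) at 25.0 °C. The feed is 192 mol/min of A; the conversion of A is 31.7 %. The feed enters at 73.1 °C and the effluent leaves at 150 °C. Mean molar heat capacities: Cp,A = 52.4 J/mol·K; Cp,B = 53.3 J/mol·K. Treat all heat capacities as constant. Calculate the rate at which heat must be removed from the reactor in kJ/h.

Q_out = 135000 kJ/h

Extent of reaction ξ = 0.317 × 192 = 60.864 mol/min
Reaction term: ξ·ΔH°_rxn = 60.864 × -49.8 = -3031 kJ/min
Sensible, feed 73.1→25 °C: -483.92 kJ/min
Outlet flows (mol/min): A 131.14, B 60.864
Sensible, products 25→150 °C: 1264.4 kJ/min
Q = ΔH = -2250.5 kJ/min = -37.508 kW
Heat removed = 135030 kJ/h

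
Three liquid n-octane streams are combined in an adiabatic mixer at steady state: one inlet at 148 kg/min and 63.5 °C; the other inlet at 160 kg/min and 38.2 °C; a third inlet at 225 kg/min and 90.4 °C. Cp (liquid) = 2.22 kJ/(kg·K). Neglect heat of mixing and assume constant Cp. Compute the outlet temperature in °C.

T_out = 67.3 °C

No heat crosses the boundary, so H_out = H_in.
T_out = Σ ṁᵢCp,ᵢTᵢ / Σ ṁᵢCp,ᵢ
      = 79587 / 1183.3 = 67.261 °C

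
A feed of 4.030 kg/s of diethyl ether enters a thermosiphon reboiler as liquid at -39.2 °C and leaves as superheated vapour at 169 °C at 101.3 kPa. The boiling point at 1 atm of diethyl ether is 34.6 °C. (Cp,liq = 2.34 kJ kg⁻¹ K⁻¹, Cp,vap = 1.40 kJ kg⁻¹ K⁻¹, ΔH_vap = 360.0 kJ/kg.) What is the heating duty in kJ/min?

Q = 174000 kJ/min

liquid -39.2→34.6 °C: 172.69 kJ/kg
vaporisation at 34.6 °C: 360 kJ/kg
vapour 34.6→169 °C: 188.16 kJ/kg
Δh = 172.69 + 360 + 188.16 = 720.85 kJ/kg
Q = ṁ·Δh = 4.030 kg/s × 720.85 kJ/kg = 2905 kJ/s
|Q| = 2905 kW = 174300 kJ/min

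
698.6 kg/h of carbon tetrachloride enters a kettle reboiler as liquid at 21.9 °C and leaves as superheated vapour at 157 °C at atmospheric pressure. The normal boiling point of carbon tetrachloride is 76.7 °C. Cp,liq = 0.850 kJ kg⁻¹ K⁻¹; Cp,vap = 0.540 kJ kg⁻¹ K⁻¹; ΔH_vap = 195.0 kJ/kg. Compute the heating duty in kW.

liquid 21.9→76.7 °C: 46.58 kJ/kg
vaporisation at 76.7 °C: 195 kJ/kg
vapour 76.7→157 °C: 43.362 kJ/kg
Δh = 46.58 + 195 + 43.362 = 284.94 kJ/kg
Q = ṁ·Δh = 698.6 kg/h × 284.94 kJ/kg = 199060 kJ/h
|Q| = 55.295 kW

Q = 55.3 kW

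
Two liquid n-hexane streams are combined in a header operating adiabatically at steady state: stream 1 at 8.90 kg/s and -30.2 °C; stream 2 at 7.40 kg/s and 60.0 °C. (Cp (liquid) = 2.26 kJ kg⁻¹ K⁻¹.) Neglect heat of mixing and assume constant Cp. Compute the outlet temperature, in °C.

T_out = 10.7 °C

No heat crosses the boundary, so H_out = H_in.
Σ ṁᵢCp,ᵢTᵢ = 8.90×2.26×-30.2 + 7.40×2.26×60.0 = 396
Σ ṁᵢCp,ᵢ = 8.90×2.26 + 7.40×2.26 = 36.838
T_out = 396 / 36.838 = 10.75 °C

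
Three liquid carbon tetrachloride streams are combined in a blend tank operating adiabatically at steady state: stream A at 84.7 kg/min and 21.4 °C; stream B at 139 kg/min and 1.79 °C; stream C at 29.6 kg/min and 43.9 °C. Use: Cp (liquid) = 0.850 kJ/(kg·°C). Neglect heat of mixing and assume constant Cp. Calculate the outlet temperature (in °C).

Energy balance with Q = 0: Σ ṁᵢCp,ᵢ(T_out − Tᵢ) = 0
T_out = Σ ṁᵢCp,ᵢTᵢ / Σ ṁᵢCp,ᵢ
      = 2856.7 / 215.31 = 13.268 °C

T_out = 13.3 °C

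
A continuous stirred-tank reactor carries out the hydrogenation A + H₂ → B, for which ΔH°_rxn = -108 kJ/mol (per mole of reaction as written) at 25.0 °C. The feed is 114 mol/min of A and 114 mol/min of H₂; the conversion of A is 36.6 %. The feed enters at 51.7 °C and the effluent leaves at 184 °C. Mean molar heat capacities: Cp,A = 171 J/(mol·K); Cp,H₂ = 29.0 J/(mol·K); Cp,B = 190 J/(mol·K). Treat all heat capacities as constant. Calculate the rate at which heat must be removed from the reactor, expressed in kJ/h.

Q_out = 93400 kJ/h

Extent of reaction ξ = 0.366 × 114 = 41.724 mol/min
Reaction term: ξ·ΔH°_rxn = 41.724 × -108 = -4506.2 kJ/min
Sensible, feed 51.7→25 °C: -608.76 kJ/min
Outlet flows (mol/min): A 72.276, H₂ 72.276, B 41.724
Sensible, products 25→184 °C: 3558.9 kJ/min
Q = ΔH = -1556.1 kJ/min = -25.935 kW
Heat removed = 93366 kJ/h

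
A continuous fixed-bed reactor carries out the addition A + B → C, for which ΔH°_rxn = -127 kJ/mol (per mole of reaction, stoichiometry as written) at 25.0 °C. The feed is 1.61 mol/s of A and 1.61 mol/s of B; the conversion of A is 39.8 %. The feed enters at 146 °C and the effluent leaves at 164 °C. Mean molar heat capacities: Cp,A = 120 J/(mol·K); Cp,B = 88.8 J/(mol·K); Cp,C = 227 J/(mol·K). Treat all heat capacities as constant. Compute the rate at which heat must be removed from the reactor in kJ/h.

Extent of reaction ξ = 0.398 × 1.61 = 0.64078 mol/s
Reaction term: ξ·ΔH°_rxn = 0.64078 × -127 = -81.379 kJ/s
Sensible, feed 146→25 °C: -40.676 kJ/s
Outlet flows (mol/s): A 0.96922, B 0.96922, C 0.64078
Sensible, products 25→164 °C: 48.348 kJ/s
Q = ΔH = -73.707 kJ/s = -73.707 kW
Heat removed = 265350 kJ/h

Q_out = 265000 kJ/h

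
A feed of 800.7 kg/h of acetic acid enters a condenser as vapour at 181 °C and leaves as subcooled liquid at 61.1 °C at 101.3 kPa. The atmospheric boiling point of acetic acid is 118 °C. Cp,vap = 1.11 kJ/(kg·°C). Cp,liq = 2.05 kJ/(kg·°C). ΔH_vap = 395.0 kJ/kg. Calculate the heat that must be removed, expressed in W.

Q_c = 129000 W

vapour 181→118 °C: -69.93 kJ/kg
condensation at 118 °C: -395 kJ/kg
liquid 118→61.1 °C: -116.64 kJ/kg
Δh = -69.93 + -395 + -116.64 = -581.58 kJ/kg
Q = ṁ·Δh = 800.7 kg/h × -581.58 kJ/kg = -465670 kJ/h
|Q| = 129.35 kW = 129350 W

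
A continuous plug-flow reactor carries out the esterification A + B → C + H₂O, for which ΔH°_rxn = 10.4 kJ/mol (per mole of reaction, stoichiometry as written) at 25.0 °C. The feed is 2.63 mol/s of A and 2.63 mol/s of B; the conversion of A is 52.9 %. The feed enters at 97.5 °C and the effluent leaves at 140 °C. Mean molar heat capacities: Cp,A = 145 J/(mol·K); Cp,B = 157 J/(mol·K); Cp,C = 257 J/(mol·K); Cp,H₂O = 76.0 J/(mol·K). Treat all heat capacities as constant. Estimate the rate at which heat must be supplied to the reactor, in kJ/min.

Q_in = 3190 kJ/min

Extent of reaction ξ = 0.529 × 2.63 = 1.3913 mol/s
Reaction term: ξ·ΔH°_rxn = 1.3913 × 10.4 = 14.469 kJ/s
Sensible, feed 97.5→25 °C: -57.584 kJ/s
Outlet flows (mol/s): A 1.2387, B 1.2387, C 1.3913, H₂O 1.3913
Sensible, products 25→140 °C: 96.3 kJ/s
Q = ΔH = 53.185 kJ/s = 53.185 kW
Heat supplied = 3191.1 kJ/min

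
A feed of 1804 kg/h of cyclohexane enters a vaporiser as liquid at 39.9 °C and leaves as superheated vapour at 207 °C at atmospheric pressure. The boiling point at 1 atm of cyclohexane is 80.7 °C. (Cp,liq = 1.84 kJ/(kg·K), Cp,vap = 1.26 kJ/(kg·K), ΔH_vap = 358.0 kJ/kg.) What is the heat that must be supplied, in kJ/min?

liquid 39.9→80.7 °C: 75.072 kJ/kg
vaporisation at 80.7 °C: 358 kJ/kg
vapour 80.7→207 °C: 159.14 kJ/kg
Δh = 75.072 + 358 + 159.14 = 592.21 kJ/kg
Q = ṁ·Δh = 1804 kg/h × 592.21 kJ/kg = 1.0683e+06 kJ/h
|Q| = 296.76 kW = 17806 kJ/min

Q = 17800 kJ/min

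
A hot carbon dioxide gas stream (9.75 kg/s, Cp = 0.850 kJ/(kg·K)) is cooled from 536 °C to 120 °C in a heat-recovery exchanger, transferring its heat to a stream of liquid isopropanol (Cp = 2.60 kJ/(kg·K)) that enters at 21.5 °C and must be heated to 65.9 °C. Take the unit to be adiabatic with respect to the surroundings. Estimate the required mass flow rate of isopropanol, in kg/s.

ṁ_c = 29.9 kg/s

Heat released by hot stream: Q = 9.75 × 0.850 × (536 − 120) = 3447.6 kJ/s
Energy balance on cold side (adiabatic exchanger): Q = ṁ_c·Cp_c·(T_c,out − T_c,in)
ṁ_c = 3447.6 / [2.60 × (65.9 − 21.5)] = 29.865 kg/s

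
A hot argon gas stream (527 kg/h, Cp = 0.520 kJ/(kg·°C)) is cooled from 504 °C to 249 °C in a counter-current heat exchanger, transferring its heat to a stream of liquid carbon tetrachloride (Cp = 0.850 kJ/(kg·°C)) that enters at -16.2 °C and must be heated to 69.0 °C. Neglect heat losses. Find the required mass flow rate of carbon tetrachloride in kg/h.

ṁ_c = 965 kg/h

Heat released by hot stream: Q = 527 × 0.520 × (504 − 249) = 69880 kJ/h
Energy balance on cold side (adiabatic exchanger): Q = ṁ_c·Cp_c·(T_c,out − T_c,in)
ṁ_c = 69880 / [0.850 × (69.0 − -16.2)] = 964.93 kg/h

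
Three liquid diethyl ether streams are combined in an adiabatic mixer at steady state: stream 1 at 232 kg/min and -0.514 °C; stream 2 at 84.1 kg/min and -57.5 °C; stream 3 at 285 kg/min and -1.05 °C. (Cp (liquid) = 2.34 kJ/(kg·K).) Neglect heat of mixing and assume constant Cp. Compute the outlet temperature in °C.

T_out = -8.74 °C

No heat crosses the boundary, so H_out = H_in.
T_out = Σ ṁᵢCp,ᵢTᵢ / Σ ṁᵢCp,ᵢ
      = -12295 / 1406.6 = -8.7411 °C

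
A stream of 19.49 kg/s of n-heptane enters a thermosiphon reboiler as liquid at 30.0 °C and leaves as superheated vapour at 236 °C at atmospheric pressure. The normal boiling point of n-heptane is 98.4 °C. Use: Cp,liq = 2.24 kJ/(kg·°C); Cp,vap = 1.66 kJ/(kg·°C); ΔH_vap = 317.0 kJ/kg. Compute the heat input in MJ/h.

liquid 30.0→98.4 °C: 153.22 kJ/kg
vaporisation at 98.4 °C: 317 kJ/kg
vapour 98.4→236 °C: 228.42 kJ/kg
Δh = 153.22 + 317 + 228.42 = 698.63 kJ/kg
Q = ṁ·Δh = 19.49 kg/s × 698.63 kJ/kg = 13616 kJ/s
|Q| = 13616 kW = 49019 MJ/h

Q = 49000 MJ/h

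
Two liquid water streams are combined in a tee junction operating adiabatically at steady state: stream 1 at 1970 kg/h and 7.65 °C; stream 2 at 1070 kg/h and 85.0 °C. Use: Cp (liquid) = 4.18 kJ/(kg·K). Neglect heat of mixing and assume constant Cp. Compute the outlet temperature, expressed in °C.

Energy balance with Q = 0: Σ ṁᵢCp,ᵢ(T_out − Tᵢ) = 0
T_out = Σ ṁᵢCp,ᵢTᵢ / Σ ṁᵢCp,ᵢ
      = 443170 / 12707 = 34.875 °C

T_out = 34.9 °C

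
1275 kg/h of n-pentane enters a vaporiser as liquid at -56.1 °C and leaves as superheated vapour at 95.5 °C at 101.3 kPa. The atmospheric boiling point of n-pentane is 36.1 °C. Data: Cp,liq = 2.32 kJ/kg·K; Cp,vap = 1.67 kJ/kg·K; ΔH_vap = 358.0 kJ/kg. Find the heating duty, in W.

Q = 238000 W

liquid -56.1→36.1 °C: 213.9 kJ/kg
vaporisation at 36.1 °C: 358 kJ/kg
vapour 36.1→95.5 °C: 99.198 kJ/kg
Δh = 213.9 + 358 + 99.198 = 671.1 kJ/kg
Q = ṁ·Δh = 1275 kg/h × 671.1 kJ/kg = 855660 kJ/h
|Q| = 237.68 kW = 237680 W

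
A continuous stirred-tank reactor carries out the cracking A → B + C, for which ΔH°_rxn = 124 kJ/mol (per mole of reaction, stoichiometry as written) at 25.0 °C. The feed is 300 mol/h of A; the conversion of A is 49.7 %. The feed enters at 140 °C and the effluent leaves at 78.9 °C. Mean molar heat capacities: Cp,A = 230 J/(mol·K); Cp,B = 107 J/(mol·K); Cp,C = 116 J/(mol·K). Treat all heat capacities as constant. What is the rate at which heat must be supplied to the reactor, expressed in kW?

Q_in = 3.95 kW

Extent of reaction ξ = 0.497 × 300 = 149.1 mol/h
Reaction term: ξ·ΔH°_rxn = 149.1 × 124 = 18488 kJ/h
Sensible, feed 140→25 °C: -7935 kJ/h
Outlet flows (mol/h): A 150.9, B 149.1, C 149.1
Sensible, products 25→78.9 °C: 3662.8 kJ/h
Q = ΔH = 14216 kJ/h = 3.949 kW
Heat supplied = 3.949 kW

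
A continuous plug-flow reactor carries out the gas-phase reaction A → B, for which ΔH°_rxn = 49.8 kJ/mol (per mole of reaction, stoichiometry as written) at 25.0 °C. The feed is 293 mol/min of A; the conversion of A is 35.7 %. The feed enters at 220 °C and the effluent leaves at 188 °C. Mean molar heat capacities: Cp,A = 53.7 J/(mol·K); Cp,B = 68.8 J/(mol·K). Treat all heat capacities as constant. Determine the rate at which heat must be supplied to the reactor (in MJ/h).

Q_in = 298 MJ/h

Extent of reaction ξ = 0.357 × 293 = 104.6 mol/min
Reaction term: ξ·ΔH°_rxn = 104.6 × 49.8 = 5209.1 kJ/min
Sensible, feed 220→25 °C: -3068.1 kJ/min
Outlet flows (mol/min): A 188.4, B 104.6
Sensible, products 25→188 °C: 2822.1 kJ/min
Q = ΔH = 4963.1 kJ/min = 82.718 kW
Heat supplied = 297.79 MJ/h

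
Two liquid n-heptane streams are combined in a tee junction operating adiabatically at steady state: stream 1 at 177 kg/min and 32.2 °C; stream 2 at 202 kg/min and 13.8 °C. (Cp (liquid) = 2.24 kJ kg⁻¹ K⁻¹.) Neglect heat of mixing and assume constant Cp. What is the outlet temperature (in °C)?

T_out = 22.4 °C

No heat crosses the boundary, so H_out = H_in.
Σ ṁᵢCp,ᵢTᵢ = 177×2.24×32.2 + 202×2.24×13.8 = 19011
Σ ṁᵢCp,ᵢ = 177×2.24 + 202×2.24 = 848.96
T_out = 19011 / 848.96 = 22.393 °C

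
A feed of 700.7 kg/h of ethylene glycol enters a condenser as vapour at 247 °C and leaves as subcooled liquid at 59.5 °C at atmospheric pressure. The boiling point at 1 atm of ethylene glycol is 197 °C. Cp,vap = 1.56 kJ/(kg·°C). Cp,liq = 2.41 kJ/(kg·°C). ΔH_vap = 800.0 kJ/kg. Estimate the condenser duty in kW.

vapour 247→197 °C: -78 kJ/kg
condensation at 197 °C: -800 kJ/kg
liquid 197→59.5 °C: -331.38 kJ/kg
Δh = -78 + -800 + -331.38 = -1209.4 kJ/kg
Q = ṁ·Δh = 700.7 kg/h × -1209.4 kJ/kg = -847410 kJ/h
|Q| = 235.39 kW

Q_c = 235 kW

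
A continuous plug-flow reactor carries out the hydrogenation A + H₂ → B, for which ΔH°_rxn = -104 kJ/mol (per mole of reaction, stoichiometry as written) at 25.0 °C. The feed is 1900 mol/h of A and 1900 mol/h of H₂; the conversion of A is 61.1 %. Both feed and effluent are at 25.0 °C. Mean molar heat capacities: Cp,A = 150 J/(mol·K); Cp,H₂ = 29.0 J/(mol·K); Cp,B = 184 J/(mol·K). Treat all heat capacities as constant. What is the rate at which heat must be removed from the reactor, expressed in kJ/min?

Extent of reaction ξ = 0.611 × 1900 = 1160.9 mol/h
Reaction term: ξ·ΔH°_rxn = 1160.9 × -104 = -120730 kJ/h
Q = ΔH = -120730 kJ/h = -33.537 kW
Heat removed = 2012.2 kJ/min

Q_out = 2010 kJ/min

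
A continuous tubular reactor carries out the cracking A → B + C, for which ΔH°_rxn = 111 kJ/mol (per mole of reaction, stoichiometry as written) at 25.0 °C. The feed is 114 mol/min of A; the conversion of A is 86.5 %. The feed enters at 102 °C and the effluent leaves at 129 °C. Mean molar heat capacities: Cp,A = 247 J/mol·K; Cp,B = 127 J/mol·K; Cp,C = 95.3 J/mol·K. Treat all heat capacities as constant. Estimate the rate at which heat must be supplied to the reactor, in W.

Q_in = 191000 W

Extent of reaction ξ = 0.865 × 114 = 98.61 mol/min
Reaction term: ξ·ΔH°_rxn = 98.61 × 111 = 10946 kJ/min
Sensible, feed 102→25 °C: -2168.2 kJ/min
Outlet flows (mol/min): A 15.39, B 98.61, C 98.61
Sensible, products 25→129 °C: 2675.1 kJ/min
Q = ΔH = 11453 kJ/min = 190.88 kW
Heat supplied = 190880 W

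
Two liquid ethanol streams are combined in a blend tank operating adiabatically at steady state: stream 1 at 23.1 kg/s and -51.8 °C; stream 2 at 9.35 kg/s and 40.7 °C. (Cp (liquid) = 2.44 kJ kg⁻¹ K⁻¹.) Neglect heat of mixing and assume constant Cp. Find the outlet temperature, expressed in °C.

T_out = -25.1 °C

Energy balance with Q = 0: Σ ṁᵢCp,ᵢ(T_out − Tᵢ) = 0
T_out = Σ ṁᵢCp,ᵢTᵢ / Σ ṁᵢCp,ᵢ
      = -1991.1 / 79.178 = -25.147 °C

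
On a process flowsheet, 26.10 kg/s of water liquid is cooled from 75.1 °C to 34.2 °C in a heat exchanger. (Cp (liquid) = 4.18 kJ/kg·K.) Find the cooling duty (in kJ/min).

Q = ṁ·Cp·ΔT = 26.10 × 4.18 × (34.2 − 75.1) = -4462.1 kJ/s
Cooling duty = 267730 kJ/min

Q_c = 268000 kJ/min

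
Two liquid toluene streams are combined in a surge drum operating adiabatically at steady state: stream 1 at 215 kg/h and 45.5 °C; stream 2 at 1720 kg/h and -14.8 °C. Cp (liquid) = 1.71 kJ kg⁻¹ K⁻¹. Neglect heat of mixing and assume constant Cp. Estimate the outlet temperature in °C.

Energy balance with Q = 0: Σ ṁᵢCp,ᵢ(T_out − Tᵢ) = 0
T_out = Σ ṁᵢCp,ᵢTᵢ / Σ ṁᵢCp,ᵢ
      = -26802 / 3308.8 = -8.1 °C

T_out = -8.10 °C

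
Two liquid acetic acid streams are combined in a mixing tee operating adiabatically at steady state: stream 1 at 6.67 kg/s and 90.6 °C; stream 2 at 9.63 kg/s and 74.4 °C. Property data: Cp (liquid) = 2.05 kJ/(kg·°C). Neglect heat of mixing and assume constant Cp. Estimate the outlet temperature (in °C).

Energy balance with Q = 0: Σ ṁᵢCp,ᵢ(T_out − Tᵢ) = 0
T_out = Σ ṁᵢCp,ᵢTᵢ / Σ ṁᵢCp,ᵢ
      = 2707.6 / 33.415 = 81.029 °C

T_out = 81.0 °C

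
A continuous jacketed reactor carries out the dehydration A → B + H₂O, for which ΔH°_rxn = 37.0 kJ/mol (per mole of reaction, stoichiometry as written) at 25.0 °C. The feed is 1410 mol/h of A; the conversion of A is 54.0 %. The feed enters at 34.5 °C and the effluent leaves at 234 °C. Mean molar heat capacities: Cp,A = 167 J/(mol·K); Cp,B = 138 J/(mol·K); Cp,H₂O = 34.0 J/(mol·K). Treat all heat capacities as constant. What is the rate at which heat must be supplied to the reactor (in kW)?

Q_in = 21.1 kW

Extent of reaction ξ = 0.540 × 1410 = 761.4 mol/h
Reaction term: ξ·ΔH°_rxn = 761.4 × 37.0 = 28172 kJ/h
Sensible, feed 34.5→25 °C: -2237 kJ/h
Outlet flows (mol/h): A 648.6, B 761.4, H₂O 761.4
Sensible, products 25→234 °C: 50009 kJ/h
Q = ΔH = 75944 kJ/h = 21.095 kW
Heat supplied = 21.095 kW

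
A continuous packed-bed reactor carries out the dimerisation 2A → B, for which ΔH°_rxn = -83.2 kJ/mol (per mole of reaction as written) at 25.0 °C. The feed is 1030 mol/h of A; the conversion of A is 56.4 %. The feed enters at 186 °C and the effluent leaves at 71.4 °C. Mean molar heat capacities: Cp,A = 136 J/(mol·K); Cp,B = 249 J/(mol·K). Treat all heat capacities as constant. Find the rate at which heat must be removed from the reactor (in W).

Extent of reaction ξ = 0.564 × 1030 / 2 = 290.46 mol/h
Reaction term: ξ·ΔH°_rxn = 290.46 × -83.2 = -24166 kJ/h
Sensible, feed 186→25 °C: -22553 kJ/h
Outlet flows (mol/h): A 449.08, B 290.46
Sensible, products 25→71.4 °C: 6189.7 kJ/h
Q = ΔH = -40529 kJ/h = -11.258 kW
Heat removed = 11258 W

Q_out = 11300 W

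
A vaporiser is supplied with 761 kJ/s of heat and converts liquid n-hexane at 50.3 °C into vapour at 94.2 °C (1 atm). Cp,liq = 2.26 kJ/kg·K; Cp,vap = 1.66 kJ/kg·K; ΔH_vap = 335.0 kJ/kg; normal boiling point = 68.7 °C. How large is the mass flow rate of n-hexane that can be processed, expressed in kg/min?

Δh = 2.26×(68.7−50.3) + 335.0 + 1.66×(94.2−68.7) = 418.91 kJ/kg
Q = 761 kJ/s = 761 kJ/s = 45660 kJ/min
ṁ = Q/Δh = 45660 / 418.91 = 109 kg/min

ṁ = 109 kg/min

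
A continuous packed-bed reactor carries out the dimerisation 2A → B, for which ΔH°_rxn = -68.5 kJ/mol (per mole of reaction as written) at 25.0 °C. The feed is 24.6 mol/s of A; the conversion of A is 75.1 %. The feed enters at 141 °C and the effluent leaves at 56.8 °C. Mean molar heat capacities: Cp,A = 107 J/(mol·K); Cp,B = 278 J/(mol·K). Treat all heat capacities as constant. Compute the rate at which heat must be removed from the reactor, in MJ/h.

Q_out = 3010 MJ/h

Extent of reaction ξ = 0.751 × 24.6 / 2 = 9.2373 mol/s
Reaction term: ξ·ΔH°_rxn = 9.2373 × -68.5 = -632.76 kJ/s
Sensible, feed 141→25 °C: -305.34 kJ/s
Outlet flows (mol/s): A 6.1254, B 9.2373
Sensible, products 25→56.8 °C: 102.5 kJ/s
Q = ΔH = -835.59 kJ/s = -835.59 kW
Heat removed = 3008.1 MJ/h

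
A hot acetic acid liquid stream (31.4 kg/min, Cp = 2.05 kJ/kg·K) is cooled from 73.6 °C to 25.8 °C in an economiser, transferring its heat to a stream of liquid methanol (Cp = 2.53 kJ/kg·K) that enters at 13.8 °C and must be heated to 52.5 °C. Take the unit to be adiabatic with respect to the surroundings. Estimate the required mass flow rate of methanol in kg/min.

ṁ_c = 31.4 kg/min

Heat released by hot stream: Q = 31.4 × 2.05 × (73.6 − 25.8) = 3076.9 kJ/min
Energy balance on cold side (adiabatic exchanger): Q = ṁ_c·Cp_c·(T_c,out − T_c,in)
ṁ_c = 3076.9 / [2.53 × (52.5 − 13.8)] = 31.425 kg/min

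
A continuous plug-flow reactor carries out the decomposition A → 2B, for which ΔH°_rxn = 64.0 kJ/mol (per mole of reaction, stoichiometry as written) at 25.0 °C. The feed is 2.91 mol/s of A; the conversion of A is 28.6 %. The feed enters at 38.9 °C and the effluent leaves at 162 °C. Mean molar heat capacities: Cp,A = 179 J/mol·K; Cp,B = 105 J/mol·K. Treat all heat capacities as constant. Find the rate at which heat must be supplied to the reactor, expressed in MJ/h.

Q_in = 435 MJ/h

Extent of reaction ξ = 0.286 × 2.91 = 0.83226 mol/s
Reaction term: ξ·ΔH°_rxn = 0.83226 × 64.0 = 53.265 kJ/s
Sensible, feed 38.9→25 °C: -7.2404 kJ/s
Outlet flows (mol/s): A 2.0777, B 1.6645
Sensible, products 25→162 °C: 74.897 kJ/s
Q = ΔH = 120.92 kJ/s = 120.92 kW
Heat supplied = 435.31 MJ/h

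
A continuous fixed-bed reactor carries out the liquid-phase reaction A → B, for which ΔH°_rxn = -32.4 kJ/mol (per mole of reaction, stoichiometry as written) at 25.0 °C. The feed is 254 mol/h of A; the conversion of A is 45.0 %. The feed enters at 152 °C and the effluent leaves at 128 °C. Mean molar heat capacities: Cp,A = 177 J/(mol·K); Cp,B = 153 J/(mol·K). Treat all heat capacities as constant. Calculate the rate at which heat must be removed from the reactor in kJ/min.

Q_out = 84.4 kJ/min

Extent of reaction ξ = 0.450 × 254 = 114.3 mol/h
Reaction term: ξ·ΔH°_rxn = 114.3 × -32.4 = -3703.3 kJ/h
Sensible, feed 152→25 °C: -5709.7 kJ/h
Outlet flows (mol/h): A 139.7, B 114.3
Sensible, products 25→128 °C: 4348.1 kJ/h
Q = ΔH = -5064.9 kJ/h = -1.4069 kW
Heat removed = 84.414 kJ/min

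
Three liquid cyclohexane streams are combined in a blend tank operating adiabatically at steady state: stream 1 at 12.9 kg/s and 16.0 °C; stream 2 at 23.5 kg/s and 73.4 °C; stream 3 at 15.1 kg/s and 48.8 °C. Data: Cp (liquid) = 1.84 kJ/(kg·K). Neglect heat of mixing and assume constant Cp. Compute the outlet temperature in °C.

No heat crosses the boundary, so H_out = H_in.
Σ ṁᵢCp,ᵢTᵢ = 12.9×1.84×16.0 + 23.5×1.84×73.4 + 15.1×1.84×48.8 = 4909.5
Σ ṁᵢCp,ᵢ = 12.9×1.84 + 23.5×1.84 + 15.1×1.84 = 94.76
T_out = 4909.5 / 94.76 = 51.809 °C

T_out = 51.8 °C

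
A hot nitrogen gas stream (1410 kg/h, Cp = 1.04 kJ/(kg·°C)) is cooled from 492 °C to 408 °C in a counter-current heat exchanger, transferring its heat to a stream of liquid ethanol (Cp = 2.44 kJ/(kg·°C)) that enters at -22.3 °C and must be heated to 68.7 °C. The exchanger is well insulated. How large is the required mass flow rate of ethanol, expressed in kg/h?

Heat released by hot stream: Q = 1410 × 1.04 × (492 − 408) = 123180 kJ/h
Energy balance on cold side (adiabatic exchanger): Q = ṁ_c·Cp_c·(T_c,out − T_c,in)
ṁ_c = 123180 / [2.44 × (68.7 − -22.3)] = 554.75 kg/h

ṁ_c = 555 kg/h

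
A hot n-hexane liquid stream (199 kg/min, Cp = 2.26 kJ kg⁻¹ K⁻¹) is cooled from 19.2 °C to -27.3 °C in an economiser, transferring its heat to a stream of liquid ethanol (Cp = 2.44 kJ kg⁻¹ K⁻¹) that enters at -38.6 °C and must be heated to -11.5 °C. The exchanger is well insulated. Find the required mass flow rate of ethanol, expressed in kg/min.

ṁ_c = 316 kg/min

Heat released by hot stream: Q = 199 × 2.26 × (19.2 − -27.3) = 20913 kJ/min
Energy balance on cold side (adiabatic exchanger): Q = ṁ_c·Cp_c·(T_c,out − T_c,in)
ṁ_c = 20913 / [2.44 × (-11.5 − -38.6)] = 316.27 kg/min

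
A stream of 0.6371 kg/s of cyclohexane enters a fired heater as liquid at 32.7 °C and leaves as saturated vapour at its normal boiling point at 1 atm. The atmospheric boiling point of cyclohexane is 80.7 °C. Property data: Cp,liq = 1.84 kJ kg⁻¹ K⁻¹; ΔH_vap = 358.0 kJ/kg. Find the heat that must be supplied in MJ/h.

liquid 32.7→80.7 °C: 88.32 kJ/kg
vaporisation at 80.7 °C: 358 kJ/kg
Δh = 88.32 + 358 = 446.32 kJ/kg
Q = ṁ·Δh = 0.6371 kg/s × 446.32 kJ/kg = 284.35 kJ/s
|Q| = 284.35 kW = 1023.7 MJ/h

Q = 1020 MJ/h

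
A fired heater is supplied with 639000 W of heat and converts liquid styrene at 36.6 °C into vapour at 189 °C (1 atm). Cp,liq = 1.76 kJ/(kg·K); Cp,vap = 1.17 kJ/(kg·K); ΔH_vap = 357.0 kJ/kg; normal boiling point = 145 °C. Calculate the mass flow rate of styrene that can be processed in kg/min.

Δh = 1.76×(145−36.6) + 357.0 + 1.17×(189−145) = 599.26 kJ/kg
Q = 639000 W = 639 kJ/s = 38340 kJ/min
ṁ = Q/Δh = 38340 / 599.26 = 63.978 kg/min

ṁ = 64.0 kg/min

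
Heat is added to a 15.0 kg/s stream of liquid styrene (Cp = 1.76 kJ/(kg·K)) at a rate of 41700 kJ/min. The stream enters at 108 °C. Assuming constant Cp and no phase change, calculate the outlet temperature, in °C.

T_out = 134 °C

Q = 41700 kJ/min = 695 kJ/s
ΔT = Q/(ṁ·Cp) = 695/(15.0×1.76) = 26.326 K
T_out = 108 + 26.326 = 134.33 °C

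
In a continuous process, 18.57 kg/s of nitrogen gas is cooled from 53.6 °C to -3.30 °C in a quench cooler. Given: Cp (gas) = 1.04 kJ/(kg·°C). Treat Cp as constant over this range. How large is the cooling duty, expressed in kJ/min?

Q_c = 65900 kJ/min

Q = ṁ·Cp·ΔT = 18.57 × 1.04 × (-3.30 − 53.6) = -1098.9 kJ/s
Cooling duty = 65934 kJ/min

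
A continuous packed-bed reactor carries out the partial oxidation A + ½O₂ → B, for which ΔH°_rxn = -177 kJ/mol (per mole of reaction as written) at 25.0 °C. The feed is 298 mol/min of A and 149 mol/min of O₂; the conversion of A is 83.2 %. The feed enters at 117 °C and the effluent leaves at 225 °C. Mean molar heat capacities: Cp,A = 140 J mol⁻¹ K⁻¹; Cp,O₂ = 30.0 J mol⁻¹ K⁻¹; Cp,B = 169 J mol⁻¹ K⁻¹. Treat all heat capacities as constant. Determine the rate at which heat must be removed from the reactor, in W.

Q_out = 637000 W

Extent of reaction ξ = 0.832 × 298 = 247.94 mol/min
Reaction term: ξ·ΔH°_rxn = 247.94 × -177 = -43885 kJ/min
Sensible, feed 117→25 °C: -4249.5 kJ/min
Outlet flows (mol/min): A 50.064, O₂ 25.032, B 247.94
Sensible, products 25→225 °C: 9932.2 kJ/min
Q = ΔH = -38202 kJ/min = -636.7 kW
Heat removed = 636700 W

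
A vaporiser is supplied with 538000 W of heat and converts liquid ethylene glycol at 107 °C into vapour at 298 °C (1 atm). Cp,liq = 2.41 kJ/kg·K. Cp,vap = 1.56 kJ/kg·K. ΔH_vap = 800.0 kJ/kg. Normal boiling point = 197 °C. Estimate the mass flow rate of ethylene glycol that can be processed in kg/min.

ṁ = 27.5 kg/min

Δh = 2.41×(197−107) + 800.0 + 1.56×(298−197) = 1174.5 kJ/kg
Q = 538000 W = 538 kJ/s = 32280 kJ/min
ṁ = Q/Δh = 32280 / 1174.5 = 27.485 kg/min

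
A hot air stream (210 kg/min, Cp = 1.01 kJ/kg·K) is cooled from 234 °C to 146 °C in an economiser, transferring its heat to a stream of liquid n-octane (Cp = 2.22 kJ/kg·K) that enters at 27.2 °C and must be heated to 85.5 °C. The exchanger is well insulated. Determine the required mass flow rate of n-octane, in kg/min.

Heat released by hot stream: Q = 210 × 1.01 × (234 − 146) = 18665 kJ/min
Energy balance on cold side (adiabatic exchanger): Q = ṁ_c·Cp_c·(T_c,out − T_c,in)
ṁ_c = 18665 / [2.22 × (85.5 − 27.2)] = 144.21 kg/min

ṁ_c = 144 kg/min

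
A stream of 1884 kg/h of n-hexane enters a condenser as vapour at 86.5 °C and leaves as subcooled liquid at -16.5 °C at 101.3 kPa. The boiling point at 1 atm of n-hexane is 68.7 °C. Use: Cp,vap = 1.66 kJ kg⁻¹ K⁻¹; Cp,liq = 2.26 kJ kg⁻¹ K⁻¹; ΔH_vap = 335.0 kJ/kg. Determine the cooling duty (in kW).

Q_c = 292 kW

vapour 86.5→68.7 °C: -29.548 kJ/kg
condensation at 68.7 °C: -335 kJ/kg
liquid 68.7→-16.5 °C: -192.55 kJ/kg
Δh = -29.548 + -335 + -192.55 = -557.1 kJ/kg
Q = ṁ·Δh = 1884 kg/h × -557.1 kJ/kg = -1.0496e+06 kJ/h
|Q| = 291.55 kW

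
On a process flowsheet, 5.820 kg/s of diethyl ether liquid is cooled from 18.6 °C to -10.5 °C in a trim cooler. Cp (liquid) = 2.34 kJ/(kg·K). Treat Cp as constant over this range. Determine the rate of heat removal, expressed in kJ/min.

Q = ṁ·Cp·ΔT = 5.820 × 2.34 × (-10.5 − 18.6) = -396.31 kJ/s
Cooling duty = 23778 kJ/min

Q_c = 23800 kJ/min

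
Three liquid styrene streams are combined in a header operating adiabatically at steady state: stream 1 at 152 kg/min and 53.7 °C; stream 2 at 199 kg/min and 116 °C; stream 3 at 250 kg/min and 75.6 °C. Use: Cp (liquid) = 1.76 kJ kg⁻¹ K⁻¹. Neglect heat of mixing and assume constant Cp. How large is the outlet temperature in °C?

T_out = 83.4 °C

No heat crosses the boundary, so H_out = H_in.
Σ ṁᵢCp,ᵢTᵢ = 152×1.76×53.7 + 199×1.76×116 + 250×1.76×75.6 = 88258
Σ ṁᵢCp,ᵢ = 152×1.76 + 199×1.76 + 250×1.76 = 1057.8
T_out = 88258 / 1057.8 = 83.438 °C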